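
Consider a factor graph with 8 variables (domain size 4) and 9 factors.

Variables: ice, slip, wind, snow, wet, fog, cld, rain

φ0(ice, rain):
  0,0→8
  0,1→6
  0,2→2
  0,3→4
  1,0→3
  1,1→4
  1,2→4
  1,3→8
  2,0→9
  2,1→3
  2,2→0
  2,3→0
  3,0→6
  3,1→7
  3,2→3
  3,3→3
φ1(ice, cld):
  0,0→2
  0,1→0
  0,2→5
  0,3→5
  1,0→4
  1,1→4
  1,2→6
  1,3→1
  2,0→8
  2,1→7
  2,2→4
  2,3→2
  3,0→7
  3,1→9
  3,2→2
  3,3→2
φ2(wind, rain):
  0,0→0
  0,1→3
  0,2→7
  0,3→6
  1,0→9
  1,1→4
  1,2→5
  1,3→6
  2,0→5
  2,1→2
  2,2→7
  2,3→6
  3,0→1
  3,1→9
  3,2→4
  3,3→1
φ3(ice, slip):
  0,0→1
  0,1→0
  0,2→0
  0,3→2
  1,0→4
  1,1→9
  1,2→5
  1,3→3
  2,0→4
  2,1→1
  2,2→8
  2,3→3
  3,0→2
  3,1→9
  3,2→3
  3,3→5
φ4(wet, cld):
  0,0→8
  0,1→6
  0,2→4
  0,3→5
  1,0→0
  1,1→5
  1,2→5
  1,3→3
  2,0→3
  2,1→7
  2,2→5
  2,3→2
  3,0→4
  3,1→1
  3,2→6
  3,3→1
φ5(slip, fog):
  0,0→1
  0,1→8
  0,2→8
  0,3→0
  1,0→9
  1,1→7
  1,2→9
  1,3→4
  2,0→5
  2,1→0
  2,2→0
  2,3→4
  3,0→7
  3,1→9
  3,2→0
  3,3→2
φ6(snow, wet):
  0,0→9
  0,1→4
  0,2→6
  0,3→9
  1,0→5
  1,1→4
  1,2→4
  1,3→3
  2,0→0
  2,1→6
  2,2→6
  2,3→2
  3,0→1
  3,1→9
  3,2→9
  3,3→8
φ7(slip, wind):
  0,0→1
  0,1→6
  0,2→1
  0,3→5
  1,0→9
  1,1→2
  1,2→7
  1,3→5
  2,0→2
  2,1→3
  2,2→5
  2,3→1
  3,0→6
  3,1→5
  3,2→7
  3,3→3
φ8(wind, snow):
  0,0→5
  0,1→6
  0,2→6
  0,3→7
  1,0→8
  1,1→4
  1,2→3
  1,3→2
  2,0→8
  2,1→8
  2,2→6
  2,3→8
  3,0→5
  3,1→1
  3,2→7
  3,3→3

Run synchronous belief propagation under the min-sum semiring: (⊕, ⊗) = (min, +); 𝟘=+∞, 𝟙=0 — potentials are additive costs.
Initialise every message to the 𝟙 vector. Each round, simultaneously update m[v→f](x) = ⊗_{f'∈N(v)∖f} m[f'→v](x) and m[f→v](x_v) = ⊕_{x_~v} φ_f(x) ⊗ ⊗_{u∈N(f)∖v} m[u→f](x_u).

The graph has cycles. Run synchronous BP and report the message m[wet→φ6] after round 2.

init: all messages = 𝟙 over 4 values
r1 m[φ0→ice] = [2, 3, 0, 3]
r1 m[φ0→rain] = [3, 3, 0, 0]
r1 m[φ1→ice] = [0, 1, 2, 2]
r1 m[φ1→cld] = [2, 0, 2, 1]
r1 m[φ2→wind] = [0, 4, 2, 1]
r1 m[φ2→rain] = [0, 2, 4, 1]
r1 m[φ3→ice] = [0, 3, 1, 2]
r1 m[φ3→slip] = [1, 0, 0, 2]
r1 m[φ4→wet] = [4, 0, 2, 1]
r1 m[φ4→cld] = [0, 1, 4, 1]
r1 m[φ5→slip] = [0, 4, 0, 0]
r1 m[φ5→fog] = [1, 0, 0, 0]
r1 m[φ6→snow] = [4, 3, 0, 1]
r1 m[φ6→wet] = [0, 4, 4, 2]
r1 m[φ7→slip] = [1, 2, 1, 3]
r1 m[φ7→wind] = [1, 2, 1, 1]
r1 m[φ8→wind] = [5, 2, 6, 1]
r1 m[φ8→snow] = [5, 1, 3, 2]
r1 m[ice→φ0] = [0, 0, 0, 0]
r1 m[ice→φ1] = [0, 0, 0, 0]
r1 m[ice→φ3] = [0, 0, 0, 0]
r1 m[slip→φ3] = [0, 0, 0, 0]
r1 m[slip→φ5] = [0, 0, 0, 0]
r1 m[slip→φ7] = [0, 0, 0, 0]
r1 m[wind→φ2] = [0, 0, 0, 0]
r1 m[wind→φ7] = [0, 0, 0, 0]
r1 m[wind→φ8] = [0, 0, 0, 0]
r1 m[snow→φ6] = [0, 0, 0, 0]
r1 m[snow→φ8] = [0, 0, 0, 0]
r1 m[wet→φ4] = [0, 0, 0, 0]
r1 m[wet→φ6] = [0, 0, 0, 0]
r1 m[fog→φ5] = [0, 0, 0, 0]
r1 m[cld→φ1] = [0, 0, 0, 0]
r1 m[cld→φ4] = [0, 0, 0, 0]
r1 m[rain→φ0] = [0, 0, 0, 0]
r1 m[rain→φ2] = [0, 0, 0, 0]
r2 m[φ0→ice] = [2, 3, 0, 3]
r2 m[φ0→rain] = [3, 3, 0, 0]
r2 m[φ1→ice] = [0, 1, 2, 2]
r2 m[φ1→cld] = [2, 0, 2, 1]
r2 m[φ2→wind] = [0, 4, 2, 1]
r2 m[φ2→rain] = [0, 2, 4, 1]
r2 m[φ3→ice] = [0, 3, 1, 2]
r2 m[φ3→slip] = [1, 0, 0, 2]
r2 m[φ4→wet] = [4, 0, 2, 1]
r2 m[φ4→cld] = [0, 1, 4, 1]
r2 m[φ5→slip] = [0, 4, 0, 0]
r2 m[φ5→fog] = [1, 0, 0, 0]
r2 m[φ6→snow] = [4, 3, 0, 1]
r2 m[φ6→wet] = [0, 4, 4, 2]
r2 m[φ7→slip] = [1, 2, 1, 3]
r2 m[φ7→wind] = [1, 2, 1, 1]
r2 m[φ8→wind] = [5, 2, 6, 1]
r2 m[φ8→snow] = [5, 1, 3, 2]
r2 m[ice→φ0] = [0, 4, 3, 4]
r2 m[ice→φ1] = [2, 6, 1, 5]
r2 m[ice→φ3] = [2, 4, 2, 5]
r2 m[slip→φ3] = [1, 6, 1, 3]
r2 m[slip→φ5] = [2, 2, 1, 5]
r2 m[slip→φ7] = [1, 4, 0, 2]
r2 m[wind→φ2] = [6, 4, 7, 2]
r2 m[wind→φ7] = [5, 6, 8, 2]
r2 m[wind→φ8] = [1, 6, 3, 2]
r2 m[snow→φ6] = [5, 1, 3, 2]
r2 m[snow→φ8] = [4, 3, 0, 1]
r2 m[wet→φ4] = [0, 4, 4, 2]
r2 m[wet→φ6] = [4, 0, 2, 1]
r2 m[fog→φ5] = [0, 0, 0, 0]
r2 m[cld→φ1] = [0, 1, 4, 1]
r2 m[cld→φ4] = [2, 0, 2, 1]
r2 m[rain→φ0] = [0, 2, 4, 1]
r2 m[rain→φ2] = [3, 3, 0, 0]

message @ round 2 = [4, 0, 2, 1]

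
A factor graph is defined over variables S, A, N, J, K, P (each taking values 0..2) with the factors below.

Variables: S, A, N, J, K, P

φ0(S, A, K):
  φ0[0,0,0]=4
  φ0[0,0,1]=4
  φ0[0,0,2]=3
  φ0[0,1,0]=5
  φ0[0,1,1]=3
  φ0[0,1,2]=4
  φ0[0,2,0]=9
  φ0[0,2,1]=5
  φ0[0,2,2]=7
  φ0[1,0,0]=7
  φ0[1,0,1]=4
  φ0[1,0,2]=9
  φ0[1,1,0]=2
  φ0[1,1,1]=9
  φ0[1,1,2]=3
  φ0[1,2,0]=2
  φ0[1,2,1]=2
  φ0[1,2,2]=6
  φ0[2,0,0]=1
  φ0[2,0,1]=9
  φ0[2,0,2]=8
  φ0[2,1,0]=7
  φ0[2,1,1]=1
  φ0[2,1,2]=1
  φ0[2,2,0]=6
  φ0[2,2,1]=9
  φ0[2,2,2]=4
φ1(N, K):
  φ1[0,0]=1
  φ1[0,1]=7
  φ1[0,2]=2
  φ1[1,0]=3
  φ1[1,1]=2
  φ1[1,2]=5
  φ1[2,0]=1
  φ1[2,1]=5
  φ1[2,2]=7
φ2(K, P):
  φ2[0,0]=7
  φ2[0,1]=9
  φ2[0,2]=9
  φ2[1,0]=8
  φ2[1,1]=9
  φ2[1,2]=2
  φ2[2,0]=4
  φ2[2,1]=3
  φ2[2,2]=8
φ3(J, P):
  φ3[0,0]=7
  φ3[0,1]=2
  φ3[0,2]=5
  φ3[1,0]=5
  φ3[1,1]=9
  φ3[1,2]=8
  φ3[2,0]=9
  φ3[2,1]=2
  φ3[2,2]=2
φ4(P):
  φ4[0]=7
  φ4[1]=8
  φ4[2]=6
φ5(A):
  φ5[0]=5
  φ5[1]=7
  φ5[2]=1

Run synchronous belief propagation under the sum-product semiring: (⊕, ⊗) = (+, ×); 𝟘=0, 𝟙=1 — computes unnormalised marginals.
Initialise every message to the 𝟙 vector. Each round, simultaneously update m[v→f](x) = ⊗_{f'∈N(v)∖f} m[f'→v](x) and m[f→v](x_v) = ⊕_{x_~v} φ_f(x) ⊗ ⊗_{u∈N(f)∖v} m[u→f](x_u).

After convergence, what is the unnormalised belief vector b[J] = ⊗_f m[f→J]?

b[J] = [3436671, 5704167, 3371823]

init: all messages = 𝟙 over 3 values
r1 m[φ0→S] = [44, 44, 46]
r1 m[φ0→A] = [49, 35, 50]
r1 m[φ0→K] = [43, 46, 45]
r1 m[φ1→N] = [10, 10, 13]
r1 m[φ1→K] = [5, 14, 14]
r1 m[φ2→K] = [25, 19, 15]
r1 m[φ2→P] = [19, 21, 19]
r1 m[φ3→J] = [14, 22, 13]
r1 m[φ3→P] = [21, 13, 15]
r1 m[φ4→P] = [7, 8, 6]
r1 m[φ5→A] = [5, 7, 1]
r1 m[S→φ0] = [1, 1, 1]
r1 m[A→φ0] = [1, 1, 1]
r1 m[A→φ5] = [1, 1, 1]
r1 m[N→φ1] = [1, 1, 1]
r1 m[J→φ3] = [1, 1, 1]
r1 m[K→φ0] = [1, 1, 1]
r1 m[K→φ1] = [1, 1, 1]
r1 m[K→φ2] = [1, 1, 1]
r1 m[P→φ2] = [1, 1, 1]
r1 m[P→φ3] = [1, 1, 1]
r1 m[P→φ4] = [1, 1, 1]
r2 m[φ0→S] = [44, 44, 46]
r2 m[φ0→A] = [49, 35, 50]
r2 m[φ0→K] = [43, 46, 45]
r2 m[φ1→N] = [10, 10, 13]
r2 m[φ1→K] = [5, 14, 14]
r2 m[φ2→K] = [25, 19, 15]
r2 m[φ2→P] = [19, 21, 19]
r2 m[φ3→J] = [14, 22, 13]
r2 m[φ3→P] = [21, 13, 15]
r2 m[φ4→P] = [7, 8, 6]
r2 m[φ5→A] = [5, 7, 1]
r2 m[S→φ0] = [1, 1, 1]
r2 m[A→φ0] = [5, 7, 1]
r2 m[A→φ5] = [49, 35, 50]
r2 m[N→φ1] = [1, 1, 1]
r2 m[J→φ3] = [1, 1, 1]
r2 m[K→φ0] = [125, 266, 210]
r2 m[K→φ1] = [1075, 874, 675]
r2 m[K→φ2] = [215, 644, 630]
r2 m[P→φ2] = [147, 104, 90]
r2 m[P→φ3] = [133, 168, 114]
r2 m[P→φ4] = [399, 273, 285]
r3 m[φ0→S] = [30736, 44105, 34436]
r3 m[φ0→A] = [10222, 6888, 9951]
r3 m[φ0→K] = [175, 192, 173]
r3 m[φ1→N] = [8543, 8348, 10170]
r3 m[φ1→K] = [5, 14, 14]
r3 m[φ2→K] = [2775, 2292, 1620]
r3 m[φ2→P] = [9177, 9621, 8263]
r3 m[φ3→J] = [1837, 3089, 1761]
r3 m[φ3→P] = [21, 13, 15]
r3 m[φ4→P] = [7, 8, 6]
r3 m[φ5→A] = [5, 7, 1]
r3 m[S→φ0] = [1, 1, 1]
r3 m[A→φ0] = [5, 7, 1]
r3 m[A→φ5] = [49, 35, 50]
r3 m[N→φ1] = [1, 1, 1]
r3 m[J→φ3] = [1, 1, 1]
r3 m[K→φ0] = [125, 266, 210]
r3 m[K→φ1] = [1075, 874, 675]
r3 m[K→φ2] = [215, 644, 630]
r3 m[P→φ2] = [147, 104, 90]
r3 m[P→φ3] = [133, 168, 114]
r3 m[P→φ4] = [399, 273, 285]
r4 m[φ0→S] = [30736, 44105, 34436]
r4 m[φ0→A] = [10222, 6888, 9951]
r4 m[φ0→K] = [175, 192, 173]
r4 m[φ1→N] = [8543, 8348, 10170]
r4 m[φ1→K] = [5, 14, 14]
r4 m[φ2→K] = [2775, 2292, 1620]
r4 m[φ2→P] = [9177, 9621, 8263]
r4 m[φ3→J] = [1837, 3089, 1761]
r4 m[φ3→P] = [21, 13, 15]
r4 m[φ4→P] = [7, 8, 6]
r4 m[φ5→A] = [5, 7, 1]
r4 m[S→φ0] = [1, 1, 1]
r4 m[A→φ0] = [5, 7, 1]
r4 m[A→φ5] = [10222, 6888, 9951]
r4 m[N→φ1] = [1, 1, 1]
r4 m[J→φ3] = [1, 1, 1]
r4 m[K→φ0] = [13875, 32088, 22680]
r4 m[K→φ1] = [485625, 440064, 280260]
r4 m[K→φ2] = [875, 2688, 2422]
r4 m[P→φ2] = [147, 104, 90]
r4 m[P→φ3] = [64239, 76968, 49578]
r4 m[P→φ4] = [192717, 125073, 123945]
r5 m[φ0→S] = [3498048, 5068065, 3946548]
r5 m[φ0→A] = [1165596, 792834, 1134843]
r5 m[φ0→K] = [175, 192, 173]
r5 m[φ1→N] = [4126593, 3738303, 4647765]
r5 m[φ1→K] = [5, 14, 14]
r5 m[φ2→K] = [2775, 2292, 1620]
r5 m[φ2→P] = [37317, 39333, 32627]
r5 m[φ3→J] = [851499, 1410531, 831243]
r5 m[φ3→P] = [21, 13, 15]
r5 m[φ4→P] = [7, 8, 6]
r5 m[φ5→A] = [5, 7, 1]
r5 m[S→φ0] = [1, 1, 1]
r5 m[A→φ0] = [5, 7, 1]
r5 m[A→φ5] = [10222, 6888, 9951]
r5 m[N→φ1] = [1, 1, 1]
r5 m[J→φ3] = [1, 1, 1]
r5 m[K→φ0] = [13875, 32088, 22680]
r5 m[K→φ1] = [485625, 440064, 280260]
r5 m[K→φ2] = [875, 2688, 2422]
r5 m[P→φ2] = [147, 104, 90]
r5 m[P→φ3] = [64239, 76968, 49578]
r5 m[P→φ4] = [192717, 125073, 123945]
r6 m[φ0→S] = [3498048, 5068065, 3946548]
r6 m[φ0→A] = [1165596, 792834, 1134843]
r6 m[φ0→K] = [175, 192, 173]
r6 m[φ1→N] = [4126593, 3738303, 4647765]
r6 m[φ1→K] = [5, 14, 14]
r6 m[φ2→K] = [2775, 2292, 1620]
r6 m[φ2→P] = [37317, 39333, 32627]
r6 m[φ3→J] = [851499, 1410531, 831243]
r6 m[φ3→P] = [21, 13, 15]
r6 m[φ4→P] = [7, 8, 6]
r6 m[φ5→A] = [5, 7, 1]
r6 m[S→φ0] = [1, 1, 1]
r6 m[A→φ0] = [5, 7, 1]
r6 m[A→φ5] = [1165596, 792834, 1134843]
r6 m[N→φ1] = [1, 1, 1]
r6 m[J→φ3] = [1, 1, 1]
r6 m[K→φ0] = [13875, 32088, 22680]
r6 m[K→φ1] = [485625, 440064, 280260]
r6 m[K→φ2] = [875, 2688, 2422]
r6 m[P→φ2] = [147, 104, 90]
r6 m[P→φ3] = [261219, 314664, 195762]
r6 m[P→φ4] = [783657, 511329, 489405]
r7 m[φ0→S] = [3498048, 5068065, 3946548]
r7 m[φ0→A] = [1165596, 792834, 1134843]
r7 m[φ0→K] = [175, 192, 173]
r7 m[φ1→N] = [4126593, 3738303, 4647765]
r7 m[φ1→K] = [5, 14, 14]
r7 m[φ2→K] = [2775, 2292, 1620]
r7 m[φ2→P] = [37317, 39333, 32627]
r7 m[φ3→J] = [3436671, 5704167, 3371823]
r7 m[φ3→P] = [21, 13, 15]
r7 m[φ4→P] = [7, 8, 6]
r7 m[φ5→A] = [5, 7, 1]
r7 m[S→φ0] = [1, 1, 1]
r7 m[A→φ0] = [5, 7, 1]
r7 m[A→φ5] = [1165596, 792834, 1134843]
r7 m[N→φ1] = [1, 1, 1]
r7 m[J→φ3] = [1, 1, 1]
r7 m[K→φ0] = [13875, 32088, 22680]
r7 m[K→φ1] = [485625, 440064, 280260]
r7 m[K→φ2] = [875, 2688, 2422]
r7 m[P→φ2] = [147, 104, 90]
r7 m[P→φ3] = [261219, 314664, 195762]
r7 m[P→φ4] = [783657, 511329, 489405]
r8 m[φ0→S] = [3498048, 5068065, 3946548]
r8 m[φ0→A] = [1165596, 792834, 1134843]
r8 m[φ0→K] = [175, 192, 173]
r8 m[φ1→N] = [4126593, 3738303, 4647765]
r8 m[φ1→K] = [5, 14, 14]
r8 m[φ2→K] = [2775, 2292, 1620]
r8 m[φ2→P] = [37317, 39333, 32627]
r8 m[φ3→J] = [3436671, 5704167, 3371823]
r8 m[φ3→P] = [21, 13, 15]
r8 m[φ4→P] = [7, 8, 6]
r8 m[φ5→A] = [5, 7, 1]
r8 m[S→φ0] = [1, 1, 1]
r8 m[A→φ0] = [5, 7, 1]
r8 m[A→φ5] = [1165596, 792834, 1134843]
r8 m[N→φ1] = [1, 1, 1]
r8 m[J→φ3] = [1, 1, 1]
r8 m[K→φ0] = [13875, 32088, 22680]
r8 m[K→φ1] = [485625, 440064, 280260]
r8 m[K→φ2] = [875, 2688, 2422]
r8 m[P→φ2] = [147, 104, 90]
r8 m[P→φ3] = [261219, 314664, 195762]
r8 m[P→φ4] = [783657, 511329, 489405]
fixed point reached at round 8
b[J] = ⊗ incoming = [3436671, 5704167, 3371823]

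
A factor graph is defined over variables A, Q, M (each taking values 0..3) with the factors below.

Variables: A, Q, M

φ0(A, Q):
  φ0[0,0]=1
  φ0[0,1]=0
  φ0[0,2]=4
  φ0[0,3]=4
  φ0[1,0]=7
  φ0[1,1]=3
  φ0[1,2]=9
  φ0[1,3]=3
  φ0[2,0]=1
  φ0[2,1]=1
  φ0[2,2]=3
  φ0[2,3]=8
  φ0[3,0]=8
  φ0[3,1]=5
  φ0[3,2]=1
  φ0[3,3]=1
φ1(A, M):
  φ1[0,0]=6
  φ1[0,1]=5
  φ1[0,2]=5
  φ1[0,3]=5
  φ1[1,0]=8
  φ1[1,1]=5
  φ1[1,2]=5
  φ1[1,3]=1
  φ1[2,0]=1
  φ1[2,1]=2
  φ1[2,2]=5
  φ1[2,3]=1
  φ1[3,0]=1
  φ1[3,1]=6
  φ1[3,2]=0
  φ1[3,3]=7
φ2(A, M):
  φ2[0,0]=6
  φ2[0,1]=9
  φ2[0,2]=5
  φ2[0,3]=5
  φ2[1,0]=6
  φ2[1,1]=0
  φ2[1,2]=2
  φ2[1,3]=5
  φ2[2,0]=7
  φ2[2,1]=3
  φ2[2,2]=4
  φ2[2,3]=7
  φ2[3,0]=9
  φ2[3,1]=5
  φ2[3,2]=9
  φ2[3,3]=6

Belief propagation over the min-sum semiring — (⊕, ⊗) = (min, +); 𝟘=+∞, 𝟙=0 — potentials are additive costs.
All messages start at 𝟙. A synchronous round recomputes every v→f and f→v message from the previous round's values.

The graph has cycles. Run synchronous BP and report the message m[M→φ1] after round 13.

init: all messages = 𝟙 over 4 values
r1 m[φ0→A] = [0, 3, 1, 1]
r1 m[φ0→Q] = [1, 0, 1, 1]
r1 m[φ1→A] = [5, 1, 1, 0]
r1 m[φ1→M] = [1, 2, 0, 1]
r1 m[φ2→A] = [5, 0, 3, 5]
r1 m[φ2→M] = [6, 0, 2, 5]
r1 m[A→φ0] = [0, 0, 0, 0]
r1 m[A→φ1] = [0, 0, 0, 0]
r1 m[A→φ2] = [0, 0, 0, 0]
r1 m[Q→φ0] = [0, 0, 0, 0]
r1 m[M→φ1] = [0, 0, 0, 0]
r1 m[M→φ2] = [0, 0, 0, 0]
r2 m[φ0→A] = [0, 3, 1, 1]
r2 m[φ0→Q] = [1, 0, 1, 1]
r2 m[φ1→A] = [5, 1, 1, 0]
r2 m[φ1→M] = [1, 2, 0, 1]
r2 m[φ2→A] = [5, 0, 3, 5]
r2 m[φ2→M] = [6, 0, 2, 5]
r2 m[A→φ0] = [10, 1, 4, 5]
r2 m[A→φ1] = [5, 3, 4, 6]
r2 m[A→φ2] = [5, 4, 2, 1]
r2 m[Q→φ0] = [0, 0, 0, 0]
r2 m[M→φ1] = [6, 0, 2, 5]
r2 m[M→φ2] = [1, 2, 0, 1]
r3 m[φ0→A] = [0, 3, 1, 1]
r3 m[φ0→Q] = [5, 4, 6, 4]
r3 m[φ1→A] = [5, 5, 2, 2]
r3 m[φ1→M] = [5, 6, 6, 4]
r3 m[φ2→A] = [5, 2, 4, 7]
r3 m[φ2→M] = [9, 4, 6, 7]
r3 m[A→φ0] = [10, 1, 4, 5]
r3 m[A→φ1] = [5, 3, 4, 6]
r3 m[A→φ2] = [5, 4, 2, 1]
r3 m[Q→φ0] = [0, 0, 0, 0]
r3 m[M→φ1] = [6, 0, 2, 5]
r3 m[M→φ2] = [1, 2, 0, 1]
r4 m[φ0→A] = [0, 3, 1, 1]
r4 m[φ0→Q] = [5, 4, 6, 4]
r4 m[φ1→A] = [5, 5, 2, 2]
r4 m[φ1→M] = [5, 6, 6, 4]
r4 m[φ2→A] = [5, 2, 4, 7]
r4 m[φ2→M] = [9, 4, 6, 7]
r4 m[A→φ0] = [10, 7, 6, 9]
r4 m[A→φ1] = [5, 5, 5, 8]
r4 m[A→φ2] = [5, 8, 3, 3]
r4 m[Q→φ0] = [0, 0, 0, 0]
r4 m[M→φ1] = [9, 4, 6, 7]
r4 m[M→φ2] = [5, 6, 6, 4]
r5 m[φ0→A] = [0, 3, 1, 1]
r5 m[φ0→Q] = [7, 7, 9, 10]
r5 m[φ1→A] = [9, 8, 6, 6]
r5 m[φ1→M] = [6, 7, 8, 6]
r5 m[φ2→A] = [9, 6, 9, 10]
r5 m[φ2→M] = [10, 6, 7, 9]
r5 m[A→φ0] = [10, 7, 6, 9]
r5 m[A→φ1] = [5, 5, 5, 8]
r5 m[A→φ2] = [5, 8, 3, 3]
r5 m[Q→φ0] = [0, 0, 0, 0]
r5 m[M→φ1] = [9, 4, 6, 7]
r5 m[M→φ2] = [5, 6, 6, 4]
r6 m[φ0→A] = [0, 3, 1, 1]
r6 m[φ0→Q] = [7, 7, 9, 10]
r6 m[φ1→A] = [9, 8, 6, 6]
r6 m[φ1→M] = [6, 7, 8, 6]
r6 m[φ2→A] = [9, 6, 9, 10]
r6 m[φ2→M] = [10, 6, 7, 9]
r6 m[A→φ0] = [18, 14, 15, 16]
r6 m[A→φ1] = [9, 9, 10, 11]
r6 m[A→φ2] = [9, 11, 7, 7]
r6 m[Q→φ0] = [0, 0, 0, 0]
r6 m[M→φ1] = [10, 6, 7, 9]
r6 m[M→φ2] = [6, 7, 8, 6]
r7 m[φ0→A] = [0, 3, 1, 1]
r7 m[φ0→Q] = [16, 16, 17, 17]
r7 m[φ1→A] = [11, 10, 8, 7]
r7 m[φ1→M] = [11, 12, 11, 10]
r7 m[φ2→A] = [11, 7, 10, 12]
r7 m[φ2→M] = [14, 10, 11, 13]
r7 m[A→φ0] = [18, 14, 15, 16]
r7 m[A→φ1] = [9, 9, 10, 11]
r7 m[A→φ2] = [9, 11, 7, 7]
r7 m[Q→φ0] = [0, 0, 0, 0]
r7 m[M→φ1] = [10, 6, 7, 9]
r7 m[M→φ2] = [6, 7, 8, 6]
r8 m[φ0→A] = [0, 3, 1, 1]
r8 m[φ0→Q] = [16, 16, 17, 17]
r8 m[φ1→A] = [11, 10, 8, 7]
r8 m[φ1→M] = [11, 12, 11, 10]
r8 m[φ2→A] = [11, 7, 10, 12]
r8 m[φ2→M] = [14, 10, 11, 13]
r8 m[A→φ0] = [22, 17, 18, 19]
r8 m[A→φ1] = [11, 10, 11, 13]
r8 m[A→φ2] = [11, 13, 9, 8]
r8 m[Q→φ0] = [0, 0, 0, 0]
r8 m[M→φ1] = [14, 10, 11, 13]
r8 m[M→φ2] = [11, 12, 11, 10]
r9 m[φ0→A] = [0, 3, 1, 1]
r9 m[φ0→Q] = [19, 19, 20, 20]
r9 m[φ1→A] = [15, 14, 12, 11]
r9 m[φ1→M] = [12, 13, 13, 11]
r9 m[φ2→A] = [15, 12, 15, 16]
r9 m[φ2→M] = [16, 12, 13, 14]
r9 m[A→φ0] = [22, 17, 18, 19]
r9 m[A→φ1] = [11, 10, 11, 13]
r9 m[A→φ2] = [11, 13, 9, 8]
r9 m[Q→φ0] = [0, 0, 0, 0]
r9 m[M→φ1] = [14, 10, 11, 13]
r9 m[M→φ2] = [11, 12, 11, 10]
r10 m[φ0→A] = [0, 3, 1, 1]
r10 m[φ0→Q] = [19, 19, 20, 20]
r10 m[φ1→A] = [15, 14, 12, 11]
r10 m[φ1→M] = [12, 13, 13, 11]
r10 m[φ2→A] = [15, 12, 15, 16]
r10 m[φ2→M] = [16, 12, 13, 14]
r10 m[A→φ0] = [30, 26, 27, 27]
r10 m[A→φ1] = [15, 15, 16, 17]
r10 m[A→φ2] = [15, 17, 13, 12]
r10 m[Q→φ0] = [0, 0, 0, 0]
r10 m[M→φ1] = [16, 12, 13, 14]
r10 m[M→φ2] = [12, 13, 13, 11]
r11 m[φ0→A] = [0, 3, 1, 1]
r11 m[φ0→Q] = [28, 28, 28, 28]
r11 m[φ1→A] = [17, 15, 14, 13]
r11 m[φ1→M] = [17, 18, 17, 16]
r11 m[φ2→A] = [16, 13, 16, 17]
r11 m[φ2→M] = [20, 16, 17, 18]
r11 m[A→φ0] = [30, 26, 27, 27]
r11 m[A→φ1] = [15, 15, 16, 17]
r11 m[A→φ2] = [15, 17, 13, 12]
r11 m[Q→φ0] = [0, 0, 0, 0]
r11 m[M→φ1] = [16, 12, 13, 14]
r11 m[M→φ2] = [12, 13, 13, 11]
r12 m[φ0→A] = [0, 3, 1, 1]
r12 m[φ0→Q] = [28, 28, 28, 28]
r12 m[φ1→A] = [17, 15, 14, 13]
r12 m[φ1→M] = [17, 18, 17, 16]
r12 m[φ2→A] = [16, 13, 16, 17]
r12 m[φ2→M] = [20, 16, 17, 18]
r12 m[A→φ0] = [33, 28, 30, 30]
r12 m[A→φ1] = [16, 16, 17, 18]
r12 m[A→φ2] = [17, 18, 15, 14]
r12 m[Q→φ0] = [0, 0, 0, 0]
r12 m[M→φ1] = [20, 16, 17, 18]
r12 m[M→φ2] = [17, 18, 17, 16]
r13 m[φ0→A] = [0, 3, 1, 1]
r13 m[φ0→Q] = [31, 31, 31, 31]
r13 m[φ1→A] = [21, 19, 18, 17]
r13 m[φ1→M] = [18, 19, 18, 17]
r13 m[φ2→A] = [21, 18, 21, 22]
r13 m[φ2→M] = [22, 18, 19, 20]
r13 m[A→φ0] = [33, 28, 30, 30]
r13 m[A→φ1] = [16, 16, 17, 18]
r13 m[A→φ2] = [17, 18, 15, 14]
r13 m[Q→φ0] = [0, 0, 0, 0]
r13 m[M→φ1] = [20, 16, 17, 18]
r13 m[M→φ2] = [17, 18, 17, 16]

message @ round 13 = [20, 16, 17, 18]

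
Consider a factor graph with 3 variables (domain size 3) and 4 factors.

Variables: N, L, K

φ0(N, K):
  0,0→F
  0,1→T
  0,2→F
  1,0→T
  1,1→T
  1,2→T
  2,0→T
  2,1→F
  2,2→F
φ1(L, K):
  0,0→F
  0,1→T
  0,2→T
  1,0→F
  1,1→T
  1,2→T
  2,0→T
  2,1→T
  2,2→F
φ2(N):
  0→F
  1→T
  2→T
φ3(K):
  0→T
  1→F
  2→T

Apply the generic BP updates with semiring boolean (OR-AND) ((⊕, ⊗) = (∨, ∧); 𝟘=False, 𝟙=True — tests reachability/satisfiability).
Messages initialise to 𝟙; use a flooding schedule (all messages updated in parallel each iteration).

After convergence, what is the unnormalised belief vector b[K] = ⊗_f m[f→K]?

b[K] = [T, F, T]

init: all messages = 𝟙 over 3 values
r1 m[φ0→N] = [T, T, T]
r1 m[φ0→K] = [T, T, T]
r1 m[φ1→L] = [T, T, T]
r1 m[φ1→K] = [T, T, T]
r1 m[φ2→N] = [F, T, T]
r1 m[φ3→K] = [T, F, T]
r1 m[N→φ0] = [T, T, T]
r1 m[N→φ2] = [T, T, T]
r1 m[L→φ1] = [T, T, T]
r1 m[K→φ0] = [T, T, T]
r1 m[K→φ1] = [T, T, T]
r1 m[K→φ3] = [T, T, T]
r2 m[φ0→N] = [T, T, T]
r2 m[φ0→K] = [T, T, T]
r2 m[φ1→L] = [T, T, T]
r2 m[φ1→K] = [T, T, T]
r2 m[φ2→N] = [F, T, T]
r2 m[φ3→K] = [T, F, T]
r2 m[N→φ0] = [F, T, T]
r2 m[N→φ2] = [T, T, T]
r2 m[L→φ1] = [T, T, T]
r2 m[K→φ0] = [T, F, T]
r2 m[K→φ1] = [T, F, T]
r2 m[K→φ3] = [T, T, T]
r3 m[φ0→N] = [F, T, T]
r3 m[φ0→K] = [T, T, T]
r3 m[φ1→L] = [T, T, T]
r3 m[φ1→K] = [T, T, T]
r3 m[φ2→N] = [F, T, T]
r3 m[φ3→K] = [T, F, T]
r3 m[N→φ0] = [F, T, T]
r3 m[N→φ2] = [T, T, T]
r3 m[L→φ1] = [T, T, T]
r3 m[K→φ0] = [T, F, T]
r3 m[K→φ1] = [T, F, T]
r3 m[K→φ3] = [T, T, T]
r4 m[φ0→N] = [F, T, T]
r4 m[φ0→K] = [T, T, T]
r4 m[φ1→L] = [T, T, T]
r4 m[φ1→K] = [T, T, T]
r4 m[φ2→N] = [F, T, T]
r4 m[φ3→K] = [T, F, T]
r4 m[N→φ0] = [F, T, T]
r4 m[N→φ2] = [F, T, T]
r4 m[L→φ1] = [T, T, T]
r4 m[K→φ0] = [T, F, T]
r4 m[K→φ1] = [T, F, T]
r4 m[K→φ3] = [T, T, T]
r5 m[φ0→N] = [F, T, T]
r5 m[φ0→K] = [T, T, T]
r5 m[φ1→L] = [T, T, T]
r5 m[φ1→K] = [T, T, T]
r5 m[φ2→N] = [F, T, T]
r5 m[φ3→K] = [T, F, T]
r5 m[N→φ0] = [F, T, T]
r5 m[N→φ2] = [F, T, T]
r5 m[L→φ1] = [T, T, T]
r5 m[K→φ0] = [T, F, T]
r5 m[K→φ1] = [T, F, T]
r5 m[K→φ3] = [T, T, T]
fixed point reached at round 5
b[K] = ⊗ incoming = [T, F, T]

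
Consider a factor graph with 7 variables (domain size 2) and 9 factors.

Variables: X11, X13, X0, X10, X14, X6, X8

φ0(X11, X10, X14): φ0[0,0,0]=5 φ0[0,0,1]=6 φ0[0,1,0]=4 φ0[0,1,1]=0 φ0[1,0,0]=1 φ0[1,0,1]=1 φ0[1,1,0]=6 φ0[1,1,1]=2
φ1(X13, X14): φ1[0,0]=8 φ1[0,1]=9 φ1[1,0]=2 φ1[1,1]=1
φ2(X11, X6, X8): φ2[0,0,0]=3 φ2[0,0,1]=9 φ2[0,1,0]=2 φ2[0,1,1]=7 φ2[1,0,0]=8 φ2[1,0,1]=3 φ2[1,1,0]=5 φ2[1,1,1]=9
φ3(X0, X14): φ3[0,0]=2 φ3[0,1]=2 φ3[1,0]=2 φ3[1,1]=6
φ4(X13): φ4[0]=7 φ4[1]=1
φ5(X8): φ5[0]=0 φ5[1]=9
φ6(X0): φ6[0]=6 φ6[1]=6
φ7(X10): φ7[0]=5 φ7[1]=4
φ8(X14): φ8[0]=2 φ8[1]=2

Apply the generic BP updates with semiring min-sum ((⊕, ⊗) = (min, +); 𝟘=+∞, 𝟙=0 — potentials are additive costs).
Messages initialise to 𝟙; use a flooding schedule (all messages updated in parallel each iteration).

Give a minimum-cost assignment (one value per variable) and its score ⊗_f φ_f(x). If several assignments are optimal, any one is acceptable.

init: all messages = 𝟙 over 2 values
r1 m[φ0→X11] = [0, 1]
r1 m[φ0→X10] = [1, 0]
r1 m[φ0→X14] = [1, 0]
r1 m[φ1→X13] = [8, 1]
r1 m[φ1→X14] = [2, 1]
r1 m[φ2→X11] = [2, 3]
r1 m[φ2→X6] = [3, 2]
r1 m[φ2→X8] = [2, 3]
r1 m[φ3→X0] = [2, 2]
r1 m[φ3→X14] = [2, 2]
r1 m[φ4→X13] = [7, 1]
r1 m[φ5→X8] = [0, 9]
r1 m[φ6→X0] = [6, 6]
r1 m[φ7→X10] = [5, 4]
r1 m[φ8→X14] = [2, 2]
r1 m[X11→φ0] = [0, 0]
r1 m[X11→φ2] = [0, 0]
r1 m[X13→φ1] = [0, 0]
r1 m[X13→φ4] = [0, 0]
r1 m[X0→φ3] = [0, 0]
r1 m[X0→φ6] = [0, 0]
r1 m[X10→φ0] = [0, 0]
r1 m[X10→φ7] = [0, 0]
r1 m[X14→φ0] = [0, 0]
r1 m[X14→φ1] = [0, 0]
r1 m[X14→φ3] = [0, 0]
r1 m[X14→φ8] = [0, 0]
r1 m[X6→φ2] = [0, 0]
r1 m[X8→φ2] = [0, 0]
r1 m[X8→φ5] = [0, 0]
r2 m[φ0→X11] = [0, 1]
r2 m[φ0→X10] = [1, 0]
r2 m[φ0→X14] = [1, 0]
r2 m[φ1→X13] = [8, 1]
r2 m[φ1→X14] = [2, 1]
r2 m[φ2→X11] = [2, 3]
r2 m[φ2→X6] = [3, 2]
r2 m[φ2→X8] = [2, 3]
r2 m[φ3→X0] = [2, 2]
r2 m[φ3→X14] = [2, 2]
r2 m[φ4→X13] = [7, 1]
r2 m[φ5→X8] = [0, 9]
r2 m[φ6→X0] = [6, 6]
r2 m[φ7→X10] = [5, 4]
r2 m[φ8→X14] = [2, 2]
r2 m[X11→φ0] = [2, 3]
r2 m[X11→φ2] = [0, 1]
r2 m[X13→φ1] = [7, 1]
r2 m[X13→φ4] = [8, 1]
r2 m[X0→φ3] = [6, 6]
r2 m[X0→φ6] = [2, 2]
r2 m[X10→φ0] = [5, 4]
r2 m[X10→φ7] = [1, 0]
r2 m[X14→φ0] = [6, 5]
r2 m[X14→φ1] = [5, 4]
r2 m[X14→φ3] = [5, 3]
r2 m[X14→φ8] = [5, 3]
r2 m[X6→φ2] = [0, 0]
r2 m[X8→φ2] = [0, 9]
r2 m[X8→φ5] = [2, 3]
r3 m[φ0→X11] = [9, 11]
r3 m[φ0→X10] = [9, 7]
r3 m[φ0→X14] = [9, 6]
r3 m[φ1→X13] = [13, 5]
r3 m[φ1→X14] = [3, 2]
r3 m[φ2→X11] = [2, 5]
r3 m[φ2→X6] = [3, 2]
r3 m[φ2→X8] = [2, 4]
r3 m[φ3→X0] = [5, 7]
r3 m[φ3→X14] = [8, 8]
r3 m[φ4→X13] = [7, 1]
r3 m[φ5→X8] = [0, 9]
r3 m[φ6→X0] = [6, 6]
r3 m[φ7→X10] = [5, 4]
r3 m[φ8→X14] = [2, 2]
r3 m[X11→φ0] = [2, 3]
r3 m[X11→φ2] = [0, 1]
r3 m[X13→φ1] = [7, 1]
r3 m[X13→φ4] = [8, 1]
r3 m[X0→φ3] = [6, 6]
r3 m[X0→φ6] = [2, 2]
r3 m[X10→φ0] = [5, 4]
r3 m[X10→φ7] = [1, 0]
r3 m[X14→φ0] = [6, 5]
r3 m[X14→φ1] = [5, 4]
r3 m[X14→φ3] = [5, 3]
r3 m[X14→φ8] = [5, 3]
r3 m[X6→φ2] = [0, 0]
r3 m[X8→φ2] = [0, 9]
r3 m[X8→φ5] = [2, 3]
r4 m[φ0→X11] = [9, 11]
r4 m[φ0→X10] = [9, 7]
r4 m[φ0→X14] = [9, 6]
r4 m[φ1→X13] = [13, 5]
r4 m[φ1→X14] = [3, 2]
r4 m[φ2→X11] = [2, 5]
r4 m[φ2→X6] = [3, 2]
r4 m[φ2→X8] = [2, 4]
r4 m[φ3→X0] = [5, 7]
r4 m[φ3→X14] = [8, 8]
r4 m[φ4→X13] = [7, 1]
r4 m[φ5→X8] = [0, 9]
r4 m[φ6→X0] = [6, 6]
r4 m[φ7→X10] = [5, 4]
r4 m[φ8→X14] = [2, 2]
r4 m[X11→φ0] = [2, 5]
r4 m[X11→φ2] = [9, 11]
r4 m[X13→φ1] = [7, 1]
r4 m[X13→φ4] = [13, 5]
r4 m[X0→φ3] = [6, 6]
r4 m[X0→φ6] = [5, 7]
r4 m[X10→φ0] = [5, 4]
r4 m[X10→φ7] = [9, 7]
r4 m[X14→φ0] = [13, 12]
r4 m[X14→φ1] = [19, 16]
r4 m[X14→φ3] = [14, 10]
r4 m[X14→φ8] = [20, 16]
r4 m[X6→φ2] = [0, 0]
r4 m[X8→φ2] = [0, 9]
r4 m[X8→φ5] = [2, 4]
r5 m[φ0→X11] = [16, 18]
r5 m[φ0→X10] = [18, 14]
r5 m[φ0→X14] = [10, 6]
r5 m[φ1→X13] = [25, 17]
r5 m[φ1→X14] = [3, 2]
r5 m[φ2→X11] = [2, 5]
r5 m[φ2→X6] = [12, 11]
r5 m[φ2→X8] = [11, 14]
r5 m[φ3→X0] = [12, 16]
r5 m[φ3→X14] = [8, 8]
r5 m[φ4→X13] = [7, 1]
r5 m[φ5→X8] = [0, 9]
r5 m[φ6→X0] = [6, 6]
r5 m[φ7→X10] = [5, 4]
r5 m[φ8→X14] = [2, 2]
r5 m[X11→φ0] = [2, 5]
r5 m[X11→φ2] = [9, 11]
r5 m[X13→φ1] = [7, 1]
r5 m[X13→φ4] = [13, 5]
r5 m[X0→φ3] = [6, 6]
r5 m[X0→φ6] = [5, 7]
r5 m[X10→φ0] = [5, 4]
r5 m[X10→φ7] = [9, 7]
r5 m[X14→φ0] = [13, 12]
r5 m[X14→φ1] = [19, 16]
r5 m[X14→φ3] = [14, 10]
r5 m[X14→φ8] = [20, 16]
r5 m[X6→φ2] = [0, 0]
r5 m[X8→φ2] = [0, 9]
r5 m[X8→φ5] = [2, 4]
r6 m[φ0→X11] = [16, 18]
r6 m[φ0→X10] = [18, 14]
r6 m[φ0→X14] = [10, 6]
r6 m[φ1→X13] = [25, 17]
r6 m[φ1→X14] = [3, 2]
r6 m[φ2→X11] = [2, 5]
r6 m[φ2→X6] = [12, 11]
r6 m[φ2→X8] = [11, 14]
r6 m[φ3→X0] = [12, 16]
r6 m[φ3→X14] = [8, 8]
r6 m[φ4→X13] = [7, 1]
r6 m[φ5→X8] = [0, 9]
r6 m[φ6→X0] = [6, 6]
r6 m[φ7→X10] = [5, 4]
r6 m[φ8→X14] = [2, 2]
r6 m[X11→φ0] = [2, 5]
r6 m[X11→φ2] = [16, 18]
r6 m[X13→φ1] = [7, 1]
r6 m[X13→φ4] = [25, 17]
r6 m[X0→φ3] = [6, 6]
r6 m[X0→φ6] = [12, 16]
r6 m[X10→φ0] = [5, 4]
r6 m[X10→φ7] = [18, 14]
r6 m[X14→φ0] = [13, 12]
r6 m[X14→φ1] = [20, 16]
r6 m[X14→φ3] = [15, 10]
r6 m[X14→φ8] = [21, 16]
r6 m[X6→φ2] = [0, 0]
r6 m[X8→φ2] = [0, 9]
r6 m[X8→φ5] = [11, 14]
r7 m[φ0→X11] = [16, 18]
r7 m[φ0→X10] = [18, 14]
r7 m[φ0→X14] = [10, 6]
r7 m[φ1→X13] = [25, 17]
r7 m[φ1→X14] = [3, 2]
r7 m[φ2→X11] = [2, 5]
r7 m[φ2→X6] = [19, 18]
r7 m[φ2→X8] = [18, 21]
r7 m[φ3→X0] = [12, 16]
r7 m[φ3→X14] = [8, 8]
r7 m[φ4→X13] = [7, 1]
r7 m[φ5→X8] = [0, 9]
r7 m[φ6→X0] = [6, 6]
r7 m[φ7→X10] = [5, 4]
r7 m[φ8→X14] = [2, 2]
r7 m[X11→φ0] = [2, 5]
r7 m[X11→φ2] = [16, 18]
r7 m[X13→φ1] = [7, 1]
r7 m[X13→φ4] = [25, 17]
r7 m[X0→φ3] = [6, 6]
r7 m[X0→φ6] = [12, 16]
r7 m[X10→φ0] = [5, 4]
r7 m[X10→φ7] = [18, 14]
r7 m[X14→φ0] = [13, 12]
r7 m[X14→φ1] = [20, 16]
r7 m[X14→φ3] = [15, 10]
r7 m[X14→φ8] = [21, 16]
r7 m[X6→φ2] = [0, 0]
r7 m[X8→φ2] = [0, 9]
r7 m[X8→φ5] = [11, 14]
r8 m[φ0→X11] = [16, 18]
r8 m[φ0→X10] = [18, 14]
r8 m[φ0→X14] = [10, 6]
r8 m[φ1→X13] = [25, 17]
r8 m[φ1→X14] = [3, 2]
r8 m[φ2→X11] = [2, 5]
r8 m[φ2→X6] = [19, 18]
r8 m[φ2→X8] = [18, 21]
r8 m[φ3→X0] = [12, 16]
r8 m[φ3→X14] = [8, 8]
r8 m[φ4→X13] = [7, 1]
r8 m[φ5→X8] = [0, 9]
r8 m[φ6→X0] = [6, 6]
r8 m[φ7→X10] = [5, 4]
r8 m[φ8→X14] = [2, 2]
r8 m[X11→φ0] = [2, 5]
r8 m[X11→φ2] = [16, 18]
r8 m[X13→φ1] = [7, 1]
r8 m[X13→φ4] = [25, 17]
r8 m[X0→φ3] = [6, 6]
r8 m[X0→φ6] = [12, 16]
r8 m[X10→φ0] = [5, 4]
r8 m[X10→φ7] = [18, 14]
r8 m[X14→φ0] = [13, 12]
r8 m[X14→φ1] = [20, 16]
r8 m[X14→φ3] = [15, 10]
r8 m[X14→φ8] = [21, 16]
r8 m[X6→φ2] = [0, 0]
r8 m[X8→φ2] = [0, 9]
r8 m[X8→φ5] = [18, 21]
r9 m[φ0→X11] = [16, 18]
r9 m[φ0→X10] = [18, 14]
r9 m[φ0→X14] = [10, 6]
r9 m[φ1→X13] = [25, 17]
r9 m[φ1→X14] = [3, 2]
r9 m[φ2→X11] = [2, 5]
r9 m[φ2→X6] = [19, 18]
r9 m[φ2→X8] = [18, 21]
r9 m[φ3→X0] = [12, 16]
r9 m[φ3→X14] = [8, 8]
r9 m[φ4→X13] = [7, 1]
r9 m[φ5→X8] = [0, 9]
r9 m[φ6→X0] = [6, 6]
r9 m[φ7→X10] = [5, 4]
r9 m[φ8→X14] = [2, 2]
r9 m[X11→φ0] = [2, 5]
r9 m[X11→φ2] = [16, 18]
r9 m[X13→φ1] = [7, 1]
r9 m[X13→φ4] = [25, 17]
r9 m[X0→φ3] = [6, 6]
r9 m[X0→φ6] = [12, 16]
r9 m[X10→φ0] = [5, 4]
r9 m[X10→φ7] = [18, 14]
r9 m[X14→φ0] = [13, 12]
r9 m[X14→φ1] = [20, 16]
r9 m[X14→φ3] = [15, 10]
r9 m[X14→φ8] = [21, 16]
r9 m[X6→φ2] = [0, 0]
r9 m[X8→φ2] = [0, 9]
r9 m[X8→φ5] = [18, 21]
fixed point reached at round 9
traceback from X11: (X11=0, X13=1, X0=0, X10=1, X14=1, X6=1, X8=0), score=18

assignment: (X11=0, X13=1, X0=0, X10=1, X14=1, X6=1, X8=0); score = 18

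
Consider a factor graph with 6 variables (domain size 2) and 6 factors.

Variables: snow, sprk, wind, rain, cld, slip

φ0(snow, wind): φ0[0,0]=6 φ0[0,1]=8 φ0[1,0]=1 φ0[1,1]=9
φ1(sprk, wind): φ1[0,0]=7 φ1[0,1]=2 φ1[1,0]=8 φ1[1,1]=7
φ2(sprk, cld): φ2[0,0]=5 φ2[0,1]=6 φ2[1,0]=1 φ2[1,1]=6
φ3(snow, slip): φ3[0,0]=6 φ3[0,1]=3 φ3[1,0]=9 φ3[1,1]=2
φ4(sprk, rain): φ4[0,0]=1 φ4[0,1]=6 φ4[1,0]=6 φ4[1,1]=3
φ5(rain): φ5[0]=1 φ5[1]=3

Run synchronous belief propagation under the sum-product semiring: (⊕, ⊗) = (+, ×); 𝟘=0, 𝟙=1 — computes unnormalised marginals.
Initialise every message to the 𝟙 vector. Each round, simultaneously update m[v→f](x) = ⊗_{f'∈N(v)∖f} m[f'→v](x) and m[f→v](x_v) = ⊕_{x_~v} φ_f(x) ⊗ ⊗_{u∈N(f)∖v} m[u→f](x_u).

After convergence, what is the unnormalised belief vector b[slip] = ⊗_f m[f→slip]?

b[slip] = [252372, 94486]

init: all messages = 𝟙 over 2 values
r1 m[φ0→snow] = [14, 10]
r1 m[φ0→wind] = [7, 17]
r1 m[φ1→sprk] = [9, 15]
r1 m[φ1→wind] = [15, 9]
r1 m[φ2→sprk] = [11, 7]
r1 m[φ2→cld] = [6, 12]
r1 m[φ3→snow] = [9, 11]
r1 m[φ3→slip] = [15, 5]
r1 m[φ4→sprk] = [7, 9]
r1 m[φ4→rain] = [7, 9]
r1 m[φ5→rain] = [1, 3]
r1 m[snow→φ0] = [1, 1]
r1 m[snow→φ3] = [1, 1]
r1 m[sprk→φ1] = [1, 1]
r1 m[sprk→φ2] = [1, 1]
r1 m[sprk→φ4] = [1, 1]
r1 m[wind→φ0] = [1, 1]
r1 m[wind→φ1] = [1, 1]
r1 m[rain→φ4] = [1, 1]
r1 m[rain→φ5] = [1, 1]
r1 m[cld→φ2] = [1, 1]
r1 m[slip→φ3] = [1, 1]
r2 m[φ0→snow] = [14, 10]
r2 m[φ0→wind] = [7, 17]
r2 m[φ1→sprk] = [9, 15]
r2 m[φ1→wind] = [15, 9]
r2 m[φ2→sprk] = [11, 7]
r2 m[φ2→cld] = [6, 12]
r2 m[φ3→snow] = [9, 11]
r2 m[φ3→slip] = [15, 5]
r2 m[φ4→sprk] = [7, 9]
r2 m[φ4→rain] = [7, 9]
r2 m[φ5→rain] = [1, 3]
r2 m[snow→φ0] = [9, 11]
r2 m[snow→φ3] = [14, 10]
r2 m[sprk→φ1] = [77, 63]
r2 m[sprk→φ2] = [63, 135]
r2 m[sprk→φ4] = [99, 105]
r2 m[wind→φ0] = [15, 9]
r2 m[wind→φ1] = [7, 17]
r2 m[rain→φ4] = [1, 3]
r2 m[rain→φ5] = [7, 9]
r2 m[cld→φ2] = [1, 1]
r2 m[slip→φ3] = [1, 1]
r3 m[φ0→snow] = [162, 96]
r3 m[φ0→wind] = [65, 171]
r3 m[φ1→sprk] = [83, 175]
r3 m[φ1→wind] = [1043, 595]
r3 m[φ2→sprk] = [11, 7]
r3 m[φ2→cld] = [450, 1188]
r3 m[φ3→snow] = [9, 11]
r3 m[φ3→slip] = [174, 62]
r3 m[φ4→sprk] = [19, 15]
r3 m[φ4→rain] = [729, 909]
r3 m[φ5→rain] = [1, 3]
r3 m[snow→φ0] = [9, 11]
r3 m[snow→φ3] = [14, 10]
r3 m[sprk→φ1] = [77, 63]
r3 m[sprk→φ2] = [63, 135]
r3 m[sprk→φ4] = [99, 105]
r3 m[wind→φ0] = [15, 9]
r3 m[wind→φ1] = [7, 17]
r3 m[rain→φ4] = [1, 3]
r3 m[rain→φ5] = [7, 9]
r3 m[cld→φ2] = [1, 1]
r3 m[slip→φ3] = [1, 1]
r4 m[φ0→snow] = [162, 96]
r4 m[φ0→wind] = [65, 171]
r4 m[φ1→sprk] = [83, 175]
r4 m[φ1→wind] = [1043, 595]
r4 m[φ2→sprk] = [11, 7]
r4 m[φ2→cld] = [450, 1188]
r4 m[φ3→snow] = [9, 11]
r4 m[φ3→slip] = [174, 62]
r4 m[φ4→sprk] = [19, 15]
r4 m[φ4→rain] = [729, 909]
r4 m[φ5→rain] = [1, 3]
r4 m[snow→φ0] = [9, 11]
r4 m[snow→φ3] = [162, 96]
r4 m[sprk→φ1] = [209, 105]
r4 m[sprk→φ2] = [1577, 2625]
r4 m[sprk→φ4] = [913, 1225]
r4 m[wind→φ0] = [1043, 595]
r4 m[wind→φ1] = [65, 171]
r4 m[rain→φ4] = [1, 3]
r4 m[rain→φ5] = [729, 909]
r4 m[cld→φ2] = [1, 1]
r4 m[slip→φ3] = [1, 1]
r5 m[φ0→snow] = [11018, 6398]
r5 m[φ0→wind] = [65, 171]
r5 m[φ1→sprk] = [797, 1717]
r5 m[φ1→wind] = [2303, 1153]
r5 m[φ2→sprk] = [11, 7]
r5 m[φ2→cld] = [10510, 25212]
r5 m[φ3→snow] = [9, 11]
r5 m[φ3→slip] = [1836, 678]
r5 m[φ4→sprk] = [19, 15]
r5 m[φ4→rain] = [8263, 9153]
r5 m[φ5→rain] = [1, 3]
r5 m[snow→φ0] = [9, 11]
r5 m[snow→φ3] = [162, 96]
r5 m[sprk→φ1] = [209, 105]
r5 m[sprk→φ2] = [1577, 2625]
r5 m[sprk→φ4] = [913, 1225]
r5 m[wind→φ0] = [1043, 595]
r5 m[wind→φ1] = [65, 171]
r5 m[rain→φ4] = [1, 3]
r5 m[rain→φ5] = [729, 909]
r5 m[cld→φ2] = [1, 1]
r5 m[slip→φ3] = [1, 1]
r6 m[φ0→snow] = [11018, 6398]
r6 m[φ0→wind] = [65, 171]
r6 m[φ1→sprk] = [797, 1717]
r6 m[φ1→wind] = [2303, 1153]
r6 m[φ2→sprk] = [11, 7]
r6 m[φ2→cld] = [10510, 25212]
r6 m[φ3→snow] = [9, 11]
r6 m[φ3→slip] = [1836, 678]
r6 m[φ4→sprk] = [19, 15]
r6 m[φ4→rain] = [8263, 9153]
r6 m[φ5→rain] = [1, 3]
r6 m[snow→φ0] = [9, 11]
r6 m[snow→φ3] = [11018, 6398]
r6 m[sprk→φ1] = [209, 105]
r6 m[sprk→φ2] = [15143, 25755]
r6 m[sprk→φ4] = [8767, 12019]
r6 m[wind→φ0] = [2303, 1153]
r6 m[wind→φ1] = [65, 171]
r6 m[rain→φ4] = [1, 3]
r6 m[rain→φ5] = [8263, 9153]
r6 m[cld→φ2] = [1, 1]
r6 m[slip→φ3] = [1, 1]
r7 m[φ0→snow] = [23042, 12680]
r7 m[φ0→wind] = [65, 171]
r7 m[φ1→sprk] = [797, 1717]
r7 m[φ1→wind] = [2303, 1153]
r7 m[φ2→sprk] = [11, 7]
r7 m[φ2→cld] = [101470, 245388]
r7 m[φ3→snow] = [9, 11]
r7 m[φ3→slip] = [123690, 45850]
r7 m[φ4→sprk] = [19, 15]
r7 m[φ4→rain] = [80881, 88659]
r7 m[φ5→rain] = [1, 3]
r7 m[snow→φ0] = [9, 11]
r7 m[snow→φ3] = [11018, 6398]
r7 m[sprk→φ1] = [209, 105]
r7 m[sprk→φ2] = [15143, 25755]
r7 m[sprk→φ4] = [8767, 12019]
r7 m[wind→φ0] = [2303, 1153]
r7 m[wind→φ1] = [65, 171]
r7 m[rain→φ4] = [1, 3]
r7 m[rain→φ5] = [8263, 9153]
r7 m[cld→φ2] = [1, 1]
r7 m[slip→φ3] = [1, 1]
r8 m[φ0→snow] = [23042, 12680]
r8 m[φ0→wind] = [65, 171]
r8 m[φ1→sprk] = [797, 1717]
r8 m[φ1→wind] = [2303, 1153]
r8 m[φ2→sprk] = [11, 7]
r8 m[φ2→cld] = [101470, 245388]
r8 m[φ3→snow] = [9, 11]
r8 m[φ3→slip] = [123690, 45850]
r8 m[φ4→sprk] = [19, 15]
r8 m[φ4→rain] = [80881, 88659]
r8 m[φ5→rain] = [1, 3]
r8 m[snow→φ0] = [9, 11]
r8 m[snow→φ3] = [23042, 12680]
r8 m[sprk→φ1] = [209, 105]
r8 m[sprk→φ2] = [15143, 25755]
r8 m[sprk→φ4] = [8767, 12019]
r8 m[wind→φ0] = [2303, 1153]
r8 m[wind→φ1] = [65, 171]
r8 m[rain→φ4] = [1, 3]
r8 m[rain→φ5] = [80881, 88659]
r8 m[cld→φ2] = [1, 1]
r8 m[slip→φ3] = [1, 1]
r9 m[φ0→snow] = [23042, 12680]
r9 m[φ0→wind] = [65, 171]
r9 m[φ1→sprk] = [797, 1717]
r9 m[φ1→wind] = [2303, 1153]
r9 m[φ2→sprk] = [11, 7]
r9 m[φ2→cld] = [101470, 245388]
r9 m[φ3→snow] = [9, 11]
r9 m[φ3→slip] = [252372, 94486]
r9 m[φ4→sprk] = [19, 15]
r9 m[φ4→rain] = [80881, 88659]
r9 m[φ5→rain] = [1, 3]
r9 m[snow→φ0] = [9, 11]
r9 m[snow→φ3] = [23042, 12680]
r9 m[sprk→φ1] = [209, 105]
r9 m[sprk→φ2] = [15143, 25755]
r9 m[sprk→φ4] = [8767, 12019]
r9 m[wind→φ0] = [2303, 1153]
r9 m[wind→φ1] = [65, 171]
r9 m[rain→φ4] = [1, 3]
r9 m[rain→φ5] = [80881, 88659]
r9 m[cld→φ2] = [1, 1]
r9 m[slip→φ3] = [1, 1]
r10 m[φ0→snow] = [23042, 12680]
r10 m[φ0→wind] = [65, 171]
r10 m[φ1→sprk] = [797, 1717]
r10 m[φ1→wind] = [2303, 1153]
r10 m[φ2→sprk] = [11, 7]
r10 m[φ2→cld] = [101470, 245388]
r10 m[φ3→snow] = [9, 11]
r10 m[φ3→slip] = [252372, 94486]
r10 m[φ4→sprk] = [19, 15]
r10 m[φ4→rain] = [80881, 88659]
r10 m[φ5→rain] = [1, 3]
r10 m[snow→φ0] = [9, 11]
r10 m[snow→φ3] = [23042, 12680]
r10 m[sprk→φ1] = [209, 105]
r10 m[sprk→φ2] = [15143, 25755]
r10 m[sprk→φ4] = [8767, 12019]
r10 m[wind→φ0] = [2303, 1153]
r10 m[wind→φ1] = [65, 171]
r10 m[rain→φ4] = [1, 3]
r10 m[rain→φ5] = [80881, 88659]
r10 m[cld→φ2] = [1, 1]
r10 m[slip→φ3] = [1, 1]
fixed point reached at round 10
b[slip] = ⊗ incoming = [252372, 94486]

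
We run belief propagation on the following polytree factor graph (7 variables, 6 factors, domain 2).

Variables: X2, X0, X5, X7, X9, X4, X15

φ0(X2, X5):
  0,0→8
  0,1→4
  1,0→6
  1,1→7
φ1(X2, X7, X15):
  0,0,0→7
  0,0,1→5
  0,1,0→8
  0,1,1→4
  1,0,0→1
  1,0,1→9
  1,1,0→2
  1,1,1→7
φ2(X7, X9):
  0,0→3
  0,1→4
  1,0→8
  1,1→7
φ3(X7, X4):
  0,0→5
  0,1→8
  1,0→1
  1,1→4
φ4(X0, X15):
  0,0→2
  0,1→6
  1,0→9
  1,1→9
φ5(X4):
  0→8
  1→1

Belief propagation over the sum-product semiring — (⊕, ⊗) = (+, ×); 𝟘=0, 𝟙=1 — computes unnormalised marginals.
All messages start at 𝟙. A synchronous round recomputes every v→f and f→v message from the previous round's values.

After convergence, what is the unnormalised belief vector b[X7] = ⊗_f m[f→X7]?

b[X7] = [1250592, 616860]

init: all messages = 𝟙 over 2 values
r1 m[φ0→X2] = [12, 13]
r1 m[φ0→X5] = [14, 11]
r1 m[φ1→X2] = [24, 19]
r1 m[φ1→X7] = [22, 21]
r1 m[φ1→X15] = [18, 25]
r1 m[φ2→X7] = [7, 15]
r1 m[φ2→X9] = [11, 11]
r1 m[φ3→X7] = [13, 5]
r1 m[φ3→X4] = [6, 12]
r1 m[φ4→X0] = [8, 18]
r1 m[φ4→X15] = [11, 15]
r1 m[φ5→X4] = [8, 1]
r1 m[X2→φ0] = [1, 1]
r1 m[X2→φ1] = [1, 1]
r1 m[X0→φ4] = [1, 1]
r1 m[X5→φ0] = [1, 1]
r1 m[X7→φ1] = [1, 1]
r1 m[X7→φ2] = [1, 1]
r1 m[X7→φ3] = [1, 1]
r1 m[X9→φ2] = [1, 1]
r1 m[X4→φ3] = [1, 1]
r1 m[X4→φ5] = [1, 1]
r1 m[X15→φ1] = [1, 1]
r1 m[X15→φ4] = [1, 1]
r2 m[φ0→X2] = [12, 13]
r2 m[φ0→X5] = [14, 11]
r2 m[φ1→X2] = [24, 19]
r2 m[φ1→X7] = [22, 21]
r2 m[φ1→X15] = [18, 25]
r2 m[φ2→X7] = [7, 15]
r2 m[φ2→X9] = [11, 11]
r2 m[φ3→X7] = [13, 5]
r2 m[φ3→X4] = [6, 12]
r2 m[φ4→X0] = [8, 18]
r2 m[φ4→X15] = [11, 15]
r2 m[φ5→X4] = [8, 1]
r2 m[X2→φ0] = [24, 19]
r2 m[X2→φ1] = [12, 13]
r2 m[X0→φ4] = [1, 1]
r2 m[X5→φ0] = [1, 1]
r2 m[X7→φ1] = [91, 75]
r2 m[X7→φ2] = [286, 105]
r2 m[X7→φ3] = [154, 315]
r2 m[X9→φ2] = [1, 1]
r2 m[X4→φ3] = [8, 1]
r2 m[X4→φ5] = [6, 12]
r2 m[X15→φ1] = [11, 15]
r2 m[X15→φ4] = [18, 25]
r3 m[φ0→X2] = [12, 13]
r3 m[φ0→X5] = [306, 229]
r3 m[φ1→X2] = [24932, 22811]
r3 m[φ1→X7] = [3722, 3427]
r3 m[φ1→X15] = [17977, 26532]
r3 m[φ2→X7] = [7, 15]
r3 m[φ2→X9] = [1698, 1879]
r3 m[φ3→X7] = [48, 12]
r3 m[φ3→X4] = [1085, 2492]
r3 m[φ4→X0] = [186, 387]
r3 m[φ4→X15] = [11, 15]
r3 m[φ5→X4] = [8, 1]
r3 m[X2→φ0] = [24, 19]
r3 m[X2→φ1] = [12, 13]
r3 m[X0→φ4] = [1, 1]
r3 m[X5→φ0] = [1, 1]
r3 m[X7→φ1] = [91, 75]
r3 m[X7→φ2] = [286, 105]
r3 m[X7→φ3] = [154, 315]
r3 m[X9→φ2] = [1, 1]
r3 m[X4→φ3] = [8, 1]
r3 m[X4→φ5] = [6, 12]
r3 m[X15→φ1] = [11, 15]
r3 m[X15→φ4] = [18, 25]
r4 m[φ0→X2] = [12, 13]
r4 m[φ0→X5] = [306, 229]
r4 m[φ1→X2] = [24932, 22811]
r4 m[φ1→X7] = [3722, 3427]
r4 m[φ1→X15] = [17977, 26532]
r4 m[φ2→X7] = [7, 15]
r4 m[φ2→X9] = [1698, 1879]
r4 m[φ3→X7] = [48, 12]
r4 m[φ3→X4] = [1085, 2492]
r4 m[φ4→X0] = [186, 387]
r4 m[φ4→X15] = [11, 15]
r4 m[φ5→X4] = [8, 1]
r4 m[X2→φ0] = [24932, 22811]
r4 m[X2→φ1] = [12, 13]
r4 m[X0→φ4] = [1, 1]
r4 m[X5→φ0] = [1, 1]
r4 m[X7→φ1] = [336, 180]
r4 m[X7→φ2] = [178656, 41124]
r4 m[X7→φ3] = [26054, 51405]
r4 m[X9→φ2] = [1, 1]
r4 m[X4→φ3] = [8, 1]
r4 m[X4→φ5] = [1085, 2492]
r4 m[X15→φ1] = [11, 15]
r4 m[X15→φ4] = [17977, 26532]
r5 m[φ0→X2] = [12, 13]
r5 m[φ0→X5] = [336322, 259405]
r5 m[φ1→X2] = [77712, 71916]
r5 m[φ1→X7] = [3722, 3427]
r5 m[φ1→X15] = [54552, 84492]
r5 m[φ2→X7] = [7, 15]
r5 m[φ2→X9] = [864960, 1002492]
r5 m[φ3→X7] = [48, 12]
r5 m[φ3→X4] = [181675, 414052]
r5 m[φ4→X0] = [195146, 400581]
r5 m[φ4→X15] = [11, 15]
r5 m[φ5→X4] = [8, 1]
r5 m[X2→φ0] = [24932, 22811]
r5 m[X2→φ1] = [12, 13]
r5 m[X0→φ4] = [1, 1]
r5 m[X5→φ0] = [1, 1]
r5 m[X7→φ1] = [336, 180]
r5 m[X7→φ2] = [178656, 41124]
r5 m[X7→φ3] = [26054, 51405]
r5 m[X9→φ2] = [1, 1]
r5 m[X4→φ3] = [8, 1]
r5 m[X4→φ5] = [1085, 2492]
r5 m[X15→φ1] = [11, 15]
r5 m[X15→φ4] = [17977, 26532]
r6 m[φ0→X2] = [12, 13]
r6 m[φ0→X5] = [336322, 259405]
r6 m[φ1→X2] = [77712, 71916]
r6 m[φ1→X7] = [3722, 3427]
r6 m[φ1→X15] = [54552, 84492]
r6 m[φ2→X7] = [7, 15]
r6 m[φ2→X9] = [864960, 1002492]
r6 m[φ3→X7] = [48, 12]
r6 m[φ3→X4] = [181675, 414052]
r6 m[φ4→X0] = [195146, 400581]
r6 m[φ4→X15] = [11, 15]
r6 m[φ5→X4] = [8, 1]
r6 m[X2→φ0] = [77712, 71916]
r6 m[X2→φ1] = [12, 13]
r6 m[X0→φ4] = [1, 1]
r6 m[X5→φ0] = [1, 1]
r6 m[X7→φ1] = [336, 180]
r6 m[X7→φ2] = [178656, 41124]
r6 m[X7→φ3] = [26054, 51405]
r6 m[X9→φ2] = [1, 1]
r6 m[X4→φ3] = [8, 1]
r6 m[X4→φ5] = [181675, 414052]
r6 m[X15→φ1] = [11, 15]
r6 m[X15→φ4] = [54552, 84492]
r7 m[φ0→X2] = [12, 13]
r7 m[φ0→X5] = [1053192, 814260]
r7 m[φ1→X2] = [77712, 71916]
r7 m[φ1→X7] = [3722, 3427]
r7 m[φ1→X15] = [54552, 84492]
r7 m[φ2→X7] = [7, 15]
r7 m[φ2→X9] = [864960, 1002492]
r7 m[φ3→X7] = [48, 12]
r7 m[φ3→X4] = [181675, 414052]
r7 m[φ4→X0] = [616056, 1251396]
r7 m[φ4→X15] = [11, 15]
r7 m[φ5→X4] = [8, 1]
r7 m[X2→φ0] = [77712, 71916]
r7 m[X2→φ1] = [12, 13]
r7 m[X0→φ4] = [1, 1]
r7 m[X5→φ0] = [1, 1]
r7 m[X7→φ1] = [336, 180]
r7 m[X7→φ2] = [178656, 41124]
r7 m[X7→φ3] = [26054, 51405]
r7 m[X9→φ2] = [1, 1]
r7 m[X4→φ3] = [8, 1]
r7 m[X4→φ5] = [181675, 414052]
r7 m[X15→φ1] = [11, 15]
r7 m[X15→φ4] = [54552, 84492]
r8 m[φ0→X2] = [12, 13]
r8 m[φ0→X5] = [1053192, 814260]
r8 m[φ1→X2] = [77712, 71916]
r8 m[φ1→X7] = [3722, 3427]
r8 m[φ1→X15] = [54552, 84492]
r8 m[φ2→X7] = [7, 15]
r8 m[φ2→X9] = [864960, 1002492]
r8 m[φ3→X7] = [48, 12]
r8 m[φ3→X4] = [181675, 414052]
r8 m[φ4→X0] = [616056, 1251396]
r8 m[φ4→X15] = [11, 15]
r8 m[φ5→X4] = [8, 1]
r8 m[X2→φ0] = [77712, 71916]
r8 m[X2→φ1] = [12, 13]
r8 m[X0→φ4] = [1, 1]
r8 m[X5→φ0] = [1, 1]
r8 m[X7→φ1] = [336, 180]
r8 m[X7→φ2] = [178656, 41124]
r8 m[X7→φ3] = [26054, 51405]
r8 m[X9→φ2] = [1, 1]
r8 m[X4→φ3] = [8, 1]
r8 m[X4→φ5] = [181675, 414052]
r8 m[X15→φ1] = [11, 15]
r8 m[X15→φ4] = [54552, 84492]
fixed point reached at round 8
b[X7] = ⊗ incoming = [1250592, 616860]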